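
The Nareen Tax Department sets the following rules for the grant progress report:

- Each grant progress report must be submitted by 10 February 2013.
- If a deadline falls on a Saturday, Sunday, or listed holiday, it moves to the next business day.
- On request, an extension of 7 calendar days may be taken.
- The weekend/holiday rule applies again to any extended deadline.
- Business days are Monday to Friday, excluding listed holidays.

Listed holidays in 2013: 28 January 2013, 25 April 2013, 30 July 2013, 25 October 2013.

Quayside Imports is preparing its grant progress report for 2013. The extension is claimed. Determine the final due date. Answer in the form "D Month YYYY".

The statutory due date is 10 February 2013.
10 February 2013 falls on a Sunday. Rolling to the next business day gives 11 February 2013, a Monday.
Applying the 7-calendar-day extension: 11 February 2013 + 7 days = 18 February 2013.
18 February 2013 is a Monday and not a listed holiday, so it stands.
Deadline: 18 February 2013.

18 February 2013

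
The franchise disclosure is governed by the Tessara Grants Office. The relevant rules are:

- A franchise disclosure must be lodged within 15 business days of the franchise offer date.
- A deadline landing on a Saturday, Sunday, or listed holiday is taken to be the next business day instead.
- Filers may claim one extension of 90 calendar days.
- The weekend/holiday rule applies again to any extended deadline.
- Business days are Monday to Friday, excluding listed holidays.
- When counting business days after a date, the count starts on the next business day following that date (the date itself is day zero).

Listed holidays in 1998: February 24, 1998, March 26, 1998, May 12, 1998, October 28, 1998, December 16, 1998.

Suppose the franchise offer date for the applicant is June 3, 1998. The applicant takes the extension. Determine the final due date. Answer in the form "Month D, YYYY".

September 22, 1998

Starting the day after June 3, 1998 and counting 15 business days lands on June 24, 1998.
June 24, 1998 (Wednesday) is already a business day.
Applying the 90-calendar-day extension: June 24, 1998 + 90 days = September 22, 1998.
September 22, 1998 falls on a Tuesday, which is a business day, so no adjustment is needed.
Deadline: September 22, 1998.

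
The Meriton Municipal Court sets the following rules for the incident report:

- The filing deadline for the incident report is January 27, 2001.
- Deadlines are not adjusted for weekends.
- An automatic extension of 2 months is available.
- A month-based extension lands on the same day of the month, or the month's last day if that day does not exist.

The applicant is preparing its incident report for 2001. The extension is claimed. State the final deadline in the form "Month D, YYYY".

March 27, 2001

The stated deadline is January 27, 2001.
No adjustment is made for weekends or holidays, so January 27, 2001 stands.
Add 2 months to January 27, 2001: March 27, 2001.
March 27, 2001 is a Tuesday; no weekend or holiday adjustment applies.
The final due date is March 27, 2001.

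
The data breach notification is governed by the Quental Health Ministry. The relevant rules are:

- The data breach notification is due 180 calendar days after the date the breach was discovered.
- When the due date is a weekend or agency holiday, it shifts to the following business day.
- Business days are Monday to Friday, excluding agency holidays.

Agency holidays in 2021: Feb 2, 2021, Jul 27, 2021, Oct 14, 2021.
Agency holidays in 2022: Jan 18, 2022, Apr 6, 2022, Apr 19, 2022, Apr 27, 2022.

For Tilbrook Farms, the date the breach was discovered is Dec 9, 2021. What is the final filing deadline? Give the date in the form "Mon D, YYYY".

Adding 180 calendar days to Dec 9, 2021 gives Jun 7, 2022.
Jun 7, 2022 (Tuesday) is already a business day.
Deadline: Jun 7, 2022.

Jun 7, 2022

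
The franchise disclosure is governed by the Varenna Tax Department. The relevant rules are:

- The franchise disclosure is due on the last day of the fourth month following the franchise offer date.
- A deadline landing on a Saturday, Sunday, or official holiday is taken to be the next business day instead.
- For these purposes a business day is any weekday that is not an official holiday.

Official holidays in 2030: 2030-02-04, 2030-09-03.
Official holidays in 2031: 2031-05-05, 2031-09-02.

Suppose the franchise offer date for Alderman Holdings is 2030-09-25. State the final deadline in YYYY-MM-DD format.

2031-01-31

4 months after 2030-09-25 is January 2031; that month ends on 2031-01-31.
2031-01-31 falls on a Friday, which is a business day, so no adjustment is needed.
Deadline: 2031-01-31.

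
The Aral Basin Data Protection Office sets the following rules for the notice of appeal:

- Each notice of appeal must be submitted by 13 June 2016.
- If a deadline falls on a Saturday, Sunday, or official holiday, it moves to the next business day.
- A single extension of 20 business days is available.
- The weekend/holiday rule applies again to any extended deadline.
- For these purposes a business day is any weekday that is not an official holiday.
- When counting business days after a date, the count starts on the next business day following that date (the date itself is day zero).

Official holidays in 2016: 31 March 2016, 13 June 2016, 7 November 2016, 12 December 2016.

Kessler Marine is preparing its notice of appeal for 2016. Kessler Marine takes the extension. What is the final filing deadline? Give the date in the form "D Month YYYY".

12 July 2016

The statutory due date is 13 June 2016.
Because 13 June 2016 is a listed holiday, the deadline becomes 14 June 2016 (Tuesday).
The 20-business-day extension runs from 14 June 2016 to 12 July 2016.
12 July 2016 (Tuesday) is already a business day.
Deadline: 12 July 2016.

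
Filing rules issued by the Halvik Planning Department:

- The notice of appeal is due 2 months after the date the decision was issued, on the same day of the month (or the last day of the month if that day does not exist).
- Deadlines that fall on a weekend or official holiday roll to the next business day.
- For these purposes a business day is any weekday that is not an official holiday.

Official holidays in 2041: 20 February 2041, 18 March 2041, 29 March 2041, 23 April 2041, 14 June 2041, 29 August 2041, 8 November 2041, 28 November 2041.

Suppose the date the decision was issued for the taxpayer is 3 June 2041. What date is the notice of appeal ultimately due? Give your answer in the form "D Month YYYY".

5 August 2041

2 months after 3 June 2041, on the same day of the month, is 3 August 2041.
Because 3 August 2041 is a Saturday, the deadline becomes 5 August 2041 (Monday).
So the filing is due 5 August 2041.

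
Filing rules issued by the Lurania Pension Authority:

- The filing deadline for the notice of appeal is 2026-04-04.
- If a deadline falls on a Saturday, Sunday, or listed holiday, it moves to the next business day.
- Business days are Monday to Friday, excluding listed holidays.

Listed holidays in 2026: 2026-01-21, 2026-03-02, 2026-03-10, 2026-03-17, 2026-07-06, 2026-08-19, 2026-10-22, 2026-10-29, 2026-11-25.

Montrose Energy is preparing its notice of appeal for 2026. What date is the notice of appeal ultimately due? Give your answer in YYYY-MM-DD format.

The statutory due date is 2026-04-04.
2026-04-04 falls on a Saturday. Rolling to the next business day gives 2026-04-06, a Monday.
Deadline: 2026-04-06.

2026-04-06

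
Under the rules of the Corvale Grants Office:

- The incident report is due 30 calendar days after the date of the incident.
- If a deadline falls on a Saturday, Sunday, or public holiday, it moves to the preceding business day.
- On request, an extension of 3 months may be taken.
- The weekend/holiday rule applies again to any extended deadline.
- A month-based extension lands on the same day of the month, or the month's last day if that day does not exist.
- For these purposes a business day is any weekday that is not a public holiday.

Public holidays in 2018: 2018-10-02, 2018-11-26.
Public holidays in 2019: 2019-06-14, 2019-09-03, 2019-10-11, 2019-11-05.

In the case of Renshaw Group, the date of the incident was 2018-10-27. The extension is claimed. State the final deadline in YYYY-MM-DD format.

Trigger date 2018-10-27 + 30 calendar days = 2018-11-26.
Because 2018-11-26 is a listed holiday, the deadline becomes 2018-11-23 (Friday).
Applying the 3 months extension: 3 months after 2018-11-23 is 2019-02-23.
2019-02-23 is a Saturday, so it moves to the preceding business day, 2019-02-22 (Friday).
The final due date is 2019-02-22.

2019-02-22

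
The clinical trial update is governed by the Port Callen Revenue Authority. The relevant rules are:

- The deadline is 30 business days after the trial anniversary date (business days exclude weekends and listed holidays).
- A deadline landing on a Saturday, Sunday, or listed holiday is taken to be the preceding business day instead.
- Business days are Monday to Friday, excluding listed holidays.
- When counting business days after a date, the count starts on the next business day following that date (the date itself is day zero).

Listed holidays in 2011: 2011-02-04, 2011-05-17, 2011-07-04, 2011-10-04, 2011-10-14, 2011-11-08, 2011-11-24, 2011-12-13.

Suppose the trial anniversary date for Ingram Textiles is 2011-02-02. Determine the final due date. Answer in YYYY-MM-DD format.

Starting the day after 2011-02-02 and counting 30 business days lands on 2011-03-17.
Since 2011-03-17 is a Thursday and not a holiday, the date is unchanged.
The final due date is 2011-03-17.

2011-03-17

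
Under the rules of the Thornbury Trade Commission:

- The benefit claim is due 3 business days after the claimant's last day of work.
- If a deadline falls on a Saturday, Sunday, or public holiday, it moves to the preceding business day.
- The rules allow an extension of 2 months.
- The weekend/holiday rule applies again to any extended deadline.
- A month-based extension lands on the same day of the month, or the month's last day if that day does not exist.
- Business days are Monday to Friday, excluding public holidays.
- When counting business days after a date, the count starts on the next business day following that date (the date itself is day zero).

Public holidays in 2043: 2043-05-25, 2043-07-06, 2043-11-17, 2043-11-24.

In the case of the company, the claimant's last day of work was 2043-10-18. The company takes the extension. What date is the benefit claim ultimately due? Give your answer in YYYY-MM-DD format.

2043-12-21

3 business days after 2043-10-18, excluding weekends and holidays, is 2043-10-21.
Since 2043-10-21 is a Wednesday and not a holiday, the date is unchanged.
Add 2 months to 2043-10-21: 2043-12-21.
2043-12-21 falls on a Monday, which is a business day, so no adjustment is needed.
Deadline: 2043-12-21.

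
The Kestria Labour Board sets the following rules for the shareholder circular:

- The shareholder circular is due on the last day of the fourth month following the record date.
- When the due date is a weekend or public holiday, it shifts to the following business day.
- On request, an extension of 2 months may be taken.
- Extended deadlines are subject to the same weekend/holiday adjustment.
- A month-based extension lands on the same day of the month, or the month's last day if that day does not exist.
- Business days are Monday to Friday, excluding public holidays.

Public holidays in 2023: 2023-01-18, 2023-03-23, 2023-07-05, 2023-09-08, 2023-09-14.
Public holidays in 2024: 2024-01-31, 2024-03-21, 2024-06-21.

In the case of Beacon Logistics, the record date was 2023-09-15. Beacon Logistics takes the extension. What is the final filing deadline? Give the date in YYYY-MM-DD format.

2024-04-01

4 months after 2023-09-15 falls in January 2024; the last day of that month is 2024-01-31.
Because 2024-01-31 is a listed holiday, the deadline becomes 2024-02-01 (Thursday).
Add 2 months to 2024-02-01: 2024-04-01.
Since 2024-04-01 is a Monday and not a holiday, the date is unchanged.
Deadline: 2024-04-01.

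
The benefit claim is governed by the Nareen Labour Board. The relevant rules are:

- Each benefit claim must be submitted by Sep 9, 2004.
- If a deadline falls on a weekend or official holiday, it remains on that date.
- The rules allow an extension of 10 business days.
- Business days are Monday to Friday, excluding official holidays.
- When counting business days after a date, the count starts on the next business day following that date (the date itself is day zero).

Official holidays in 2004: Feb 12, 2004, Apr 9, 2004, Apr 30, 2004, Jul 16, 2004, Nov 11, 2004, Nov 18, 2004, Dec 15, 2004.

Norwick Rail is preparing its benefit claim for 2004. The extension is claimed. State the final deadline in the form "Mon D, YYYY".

The stated deadline is Sep 9, 2004.
No adjustment is made for weekends or holidays, so Sep 9, 2004 stands.
Counting 10 further business days from Sep 9, 2004 reaches Sep 23, 2004.
Sep 23, 2004 falls on a Thursday. The rules make no weekend/holiday allowance, so it remains Sep 23, 2004.
Deadline: Sep 23, 2004.

Sep 23, 2004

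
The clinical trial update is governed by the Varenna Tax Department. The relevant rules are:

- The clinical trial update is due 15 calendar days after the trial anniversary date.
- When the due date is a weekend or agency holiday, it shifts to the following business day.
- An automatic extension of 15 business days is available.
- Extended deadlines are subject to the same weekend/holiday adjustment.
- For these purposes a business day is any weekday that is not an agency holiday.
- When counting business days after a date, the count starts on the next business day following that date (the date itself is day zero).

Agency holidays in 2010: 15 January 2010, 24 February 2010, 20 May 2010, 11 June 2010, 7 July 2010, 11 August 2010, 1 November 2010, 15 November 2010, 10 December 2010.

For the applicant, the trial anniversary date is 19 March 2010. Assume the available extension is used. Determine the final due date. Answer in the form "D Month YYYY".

15 calendar days after 19 March 2010 is 3 April 2010.
3 April 2010 is a Saturday, so it moves to the next business day, 5 April 2010 (Monday).
Counting 15 further business days from 5 April 2010 reaches 26 April 2010.
26 April 2010 falls on a Monday, which is a business day, so no adjustment is needed.
So the filing is due 26 April 2010.

26 April 2010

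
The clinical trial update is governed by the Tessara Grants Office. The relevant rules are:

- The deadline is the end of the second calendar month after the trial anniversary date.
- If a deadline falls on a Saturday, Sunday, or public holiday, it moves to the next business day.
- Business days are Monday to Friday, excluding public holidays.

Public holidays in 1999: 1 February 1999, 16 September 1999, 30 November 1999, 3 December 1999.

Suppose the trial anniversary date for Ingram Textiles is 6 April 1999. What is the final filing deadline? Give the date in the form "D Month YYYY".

30 June 1999

2 months after 6 April 1999 is June 1999; that month ends on 30 June 1999.
30 June 1999 is a Wednesday and not a listed holiday, so it stands.
The final due date is 30 June 1999.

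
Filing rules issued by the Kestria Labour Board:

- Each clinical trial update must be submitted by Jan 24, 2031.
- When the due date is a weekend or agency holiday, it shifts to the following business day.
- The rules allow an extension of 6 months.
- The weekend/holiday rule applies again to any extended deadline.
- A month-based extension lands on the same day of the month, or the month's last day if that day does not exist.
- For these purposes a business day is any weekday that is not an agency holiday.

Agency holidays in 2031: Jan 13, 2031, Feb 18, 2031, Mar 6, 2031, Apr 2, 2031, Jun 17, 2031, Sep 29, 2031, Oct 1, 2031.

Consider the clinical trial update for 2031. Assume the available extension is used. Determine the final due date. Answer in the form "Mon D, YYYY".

Start from the fixed due date, Jan 24, 2031.
Jan 24, 2031 is a Friday and not a listed holiday, so it stands.
Applying the 6 months extension: 6 months after Jan 24, 2031 is Jul 24, 2031.
Jul 24, 2031 falls on a Thursday, which is a business day, so no adjustment is needed.
Final deadline: Jul 24, 2031.

Jul 24, 2031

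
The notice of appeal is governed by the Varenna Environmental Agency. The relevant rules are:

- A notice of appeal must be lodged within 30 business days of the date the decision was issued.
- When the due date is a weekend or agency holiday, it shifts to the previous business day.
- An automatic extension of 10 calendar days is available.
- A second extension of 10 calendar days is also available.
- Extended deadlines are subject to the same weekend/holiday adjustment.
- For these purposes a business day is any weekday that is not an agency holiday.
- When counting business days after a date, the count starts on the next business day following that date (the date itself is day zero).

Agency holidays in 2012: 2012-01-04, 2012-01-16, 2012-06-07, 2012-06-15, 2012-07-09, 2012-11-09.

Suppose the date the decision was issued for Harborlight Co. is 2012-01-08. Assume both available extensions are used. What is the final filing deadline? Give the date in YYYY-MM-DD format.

Counting 30 business days after 2012-01-08 (skipping weekends and listed holidays) reaches 2012-02-20.
2012-02-20 (Monday) is already a business day.
With the 10-day extension, 2012-02-20 becomes 2012-03-01.
2012-03-01 (Thursday) is already a business day.
Applying the 10-calendar-day extension: 2012-03-01 + 10 days = 2012-03-11.
2012-03-11 falls on a Sunday. Rolling to the preceding business day gives 2012-03-09, a Friday.
The final due date is 2012-03-09.

2012-03-09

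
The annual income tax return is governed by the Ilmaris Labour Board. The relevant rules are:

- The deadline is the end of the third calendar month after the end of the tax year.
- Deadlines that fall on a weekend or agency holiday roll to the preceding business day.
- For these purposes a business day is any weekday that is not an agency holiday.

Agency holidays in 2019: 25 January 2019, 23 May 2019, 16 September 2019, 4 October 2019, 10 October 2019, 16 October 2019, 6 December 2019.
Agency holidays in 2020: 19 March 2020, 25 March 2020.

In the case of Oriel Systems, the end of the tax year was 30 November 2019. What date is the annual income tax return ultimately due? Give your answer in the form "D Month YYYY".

3 months after 30 November 2019 falls in February 2020; the last day of that month is 29 February 2020.
Because 29 February 2020 is a Saturday, the deadline becomes 28 February 2020 (Friday).
So the filing is due 28 February 2020.

28 February 2020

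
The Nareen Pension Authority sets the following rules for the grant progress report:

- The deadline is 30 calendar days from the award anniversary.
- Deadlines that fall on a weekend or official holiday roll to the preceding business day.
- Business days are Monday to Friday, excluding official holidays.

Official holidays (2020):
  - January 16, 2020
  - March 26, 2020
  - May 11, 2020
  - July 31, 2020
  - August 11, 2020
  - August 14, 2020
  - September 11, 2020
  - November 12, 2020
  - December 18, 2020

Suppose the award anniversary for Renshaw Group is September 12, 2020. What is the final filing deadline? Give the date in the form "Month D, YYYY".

Adding 30 calendar days to September 12, 2020 gives October 12, 2020.
October 12, 2020 is a Monday and not a listed holiday, so it stands.
Deadline: October 12, 2020.

October 12, 2020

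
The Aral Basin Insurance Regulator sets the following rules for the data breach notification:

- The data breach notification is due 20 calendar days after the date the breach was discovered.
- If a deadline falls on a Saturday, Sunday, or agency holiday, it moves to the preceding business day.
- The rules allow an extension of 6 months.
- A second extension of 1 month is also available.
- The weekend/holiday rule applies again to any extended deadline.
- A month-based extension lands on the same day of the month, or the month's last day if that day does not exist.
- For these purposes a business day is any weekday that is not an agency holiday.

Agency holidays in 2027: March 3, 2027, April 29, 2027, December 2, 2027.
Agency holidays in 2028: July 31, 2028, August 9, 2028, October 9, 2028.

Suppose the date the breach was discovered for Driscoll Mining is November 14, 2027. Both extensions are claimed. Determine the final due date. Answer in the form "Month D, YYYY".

From November 14, 2027, 20 calendar days later is December 4, 2027.
December 4, 2027 is a Saturday, so it moves to the preceding business day, December 3, 2027 (Friday).
Add 6 months to December 3, 2027: June 3, 2028.
June 3, 2028 is a Saturday, so it moves to the preceding business day, June 2, 2028 (Friday).
Applying the 1 month extension: 1 month after June 2, 2028 is July 2, 2028.
Because July 2, 2028 is a Sunday, the deadline becomes June 30, 2028 (Friday).
Final deadline: June 30, 2028.

June 30, 2028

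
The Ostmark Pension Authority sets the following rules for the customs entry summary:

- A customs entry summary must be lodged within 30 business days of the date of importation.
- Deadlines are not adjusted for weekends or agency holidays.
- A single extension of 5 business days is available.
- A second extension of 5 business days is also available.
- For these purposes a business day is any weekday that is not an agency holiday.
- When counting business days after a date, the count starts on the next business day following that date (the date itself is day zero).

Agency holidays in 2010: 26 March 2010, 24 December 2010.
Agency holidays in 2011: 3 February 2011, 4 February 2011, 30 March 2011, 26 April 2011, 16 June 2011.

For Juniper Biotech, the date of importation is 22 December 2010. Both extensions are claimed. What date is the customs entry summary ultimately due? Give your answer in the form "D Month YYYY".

21 February 2011

30 business days after 22 December 2010, excluding weekends and holidays, is 7 February 2011.
7 February 2011 is a Monday; no weekend or holiday adjustment applies.
The 5-business-day extension runs from 7 February 2011 to 14 February 2011.
14 February 2011 is a Monday; no weekend or holiday adjustment applies.
The 5-business-day extension runs from 14 February 2011 to 21 February 2011.
21 February 2011 is a Monday; no weekend or holiday adjustment applies.
The final due date is 21 February 2011.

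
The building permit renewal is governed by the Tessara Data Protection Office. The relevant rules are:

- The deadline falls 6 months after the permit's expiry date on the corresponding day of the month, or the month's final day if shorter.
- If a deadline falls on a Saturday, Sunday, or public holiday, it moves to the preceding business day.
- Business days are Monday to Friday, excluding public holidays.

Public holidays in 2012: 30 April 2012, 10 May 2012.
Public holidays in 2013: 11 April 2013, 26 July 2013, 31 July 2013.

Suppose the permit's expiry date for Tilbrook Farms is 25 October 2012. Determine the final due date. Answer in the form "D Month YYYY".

6 months from 25 October 2012 is 25 April 2013.
Since 25 April 2013 is a Thursday and not a holiday, the date is unchanged.
So the filing is due 25 April 2013.

25 April 2013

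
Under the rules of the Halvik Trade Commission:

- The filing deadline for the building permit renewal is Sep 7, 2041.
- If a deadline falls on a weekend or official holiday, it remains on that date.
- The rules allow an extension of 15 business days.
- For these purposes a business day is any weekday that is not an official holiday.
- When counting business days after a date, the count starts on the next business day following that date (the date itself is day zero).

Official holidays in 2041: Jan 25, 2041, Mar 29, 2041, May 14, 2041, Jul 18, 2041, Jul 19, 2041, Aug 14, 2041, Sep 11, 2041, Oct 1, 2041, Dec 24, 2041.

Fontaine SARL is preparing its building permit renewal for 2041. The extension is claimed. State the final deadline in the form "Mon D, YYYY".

Start from the fixed due date, Sep 7, 2041.
Sep 7, 2041 falls on a Saturday. The rules make no weekend/holiday allowance, so it remains Sep 7, 2041.
Counting 15 further business days from Sep 7, 2041 reaches Sep 30, 2041.
No adjustment is made for weekends or holidays, so Sep 30, 2041 stands.
So the filing is due Sep 30, 2041.

Sep 30, 2041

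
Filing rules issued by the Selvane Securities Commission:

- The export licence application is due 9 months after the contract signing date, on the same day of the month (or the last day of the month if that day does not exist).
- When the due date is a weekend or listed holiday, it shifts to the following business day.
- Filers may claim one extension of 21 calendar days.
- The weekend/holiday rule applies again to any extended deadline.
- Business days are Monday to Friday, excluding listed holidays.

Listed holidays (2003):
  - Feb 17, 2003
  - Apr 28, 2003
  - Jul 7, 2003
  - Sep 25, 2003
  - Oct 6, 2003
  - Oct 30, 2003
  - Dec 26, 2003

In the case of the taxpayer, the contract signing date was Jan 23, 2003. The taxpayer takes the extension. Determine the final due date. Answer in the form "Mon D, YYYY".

Nov 13, 2003

Moving 9 months forward from Jan 23, 2003 on the corresponding day gives Oct 23, 2003.
Oct 23, 2003 falls on a Thursday, which is a business day, so no adjustment is needed.
Add the 21 calendar-day extension to Oct 23, 2003: Nov 13, 2003.
Nov 13, 2003 is a Thursday and not a listed holiday, so it stands.
The final due date is Nov 13, 2003.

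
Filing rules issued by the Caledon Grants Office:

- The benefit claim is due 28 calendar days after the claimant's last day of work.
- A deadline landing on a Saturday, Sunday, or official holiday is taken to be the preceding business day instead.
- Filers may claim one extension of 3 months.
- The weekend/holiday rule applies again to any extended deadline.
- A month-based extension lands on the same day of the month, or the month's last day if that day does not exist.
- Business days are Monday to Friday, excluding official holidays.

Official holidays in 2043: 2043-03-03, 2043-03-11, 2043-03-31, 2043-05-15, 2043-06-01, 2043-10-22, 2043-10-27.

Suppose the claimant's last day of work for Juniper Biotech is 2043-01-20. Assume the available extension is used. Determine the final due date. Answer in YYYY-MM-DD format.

Trigger date 2043-01-20 + 28 calendar days = 2043-02-17.
2043-02-17 is a Tuesday and not a listed holiday, so it stands.
Add 3 months to 2043-02-17: 2043-05-17.
2043-05-17 falls on a Sunday. Rolling to the preceding business day gives 2043-05-14, a Thursday.
Deadline: 2043-05-14.

2043-05-14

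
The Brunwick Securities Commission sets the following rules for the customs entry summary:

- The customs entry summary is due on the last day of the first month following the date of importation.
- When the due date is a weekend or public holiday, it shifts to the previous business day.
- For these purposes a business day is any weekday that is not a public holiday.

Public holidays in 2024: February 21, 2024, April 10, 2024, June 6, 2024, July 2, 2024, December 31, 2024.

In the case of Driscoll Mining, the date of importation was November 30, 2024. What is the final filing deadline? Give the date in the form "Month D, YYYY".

December 30, 2024

1 month after November 30, 2024 is December 2024; that month ends on December 31, 2024.
December 31, 2024 is a listed holiday; the preceding business day is December 30, 2024 (Monday).
Final deadline: December 30, 2024.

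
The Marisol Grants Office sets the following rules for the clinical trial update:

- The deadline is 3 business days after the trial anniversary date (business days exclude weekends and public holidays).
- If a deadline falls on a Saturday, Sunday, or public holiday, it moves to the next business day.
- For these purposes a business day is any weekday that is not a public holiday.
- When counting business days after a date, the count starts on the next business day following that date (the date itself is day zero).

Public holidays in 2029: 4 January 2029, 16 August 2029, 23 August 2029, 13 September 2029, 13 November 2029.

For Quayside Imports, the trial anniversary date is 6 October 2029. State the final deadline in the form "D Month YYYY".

10 October 2029

Starting the day after 6 October 2029 and counting 3 business days lands on 10 October 2029.
10 October 2029 falls on a Wednesday, which is a business day, so no adjustment is needed.
So the filing is due 10 October 2029.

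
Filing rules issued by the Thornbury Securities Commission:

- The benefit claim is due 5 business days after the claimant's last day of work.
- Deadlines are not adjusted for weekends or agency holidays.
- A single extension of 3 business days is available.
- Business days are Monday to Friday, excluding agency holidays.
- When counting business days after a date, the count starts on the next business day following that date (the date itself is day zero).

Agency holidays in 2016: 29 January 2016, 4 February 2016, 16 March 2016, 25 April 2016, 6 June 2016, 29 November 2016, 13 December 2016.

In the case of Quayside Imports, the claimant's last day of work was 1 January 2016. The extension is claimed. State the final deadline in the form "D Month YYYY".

5 business days after 1 January 2016, excluding weekends and holidays, is 8 January 2016.
8 January 2016 falls on a Friday. The rules make no weekend/holiday allowance, so it remains 8 January 2016.
The 3-business-day extension runs from 8 January 2016 to 13 January 2016.
13 January 2016 is a Wednesday; no weekend or holiday adjustment applies.
Final deadline: 13 January 2016.

13 January 2016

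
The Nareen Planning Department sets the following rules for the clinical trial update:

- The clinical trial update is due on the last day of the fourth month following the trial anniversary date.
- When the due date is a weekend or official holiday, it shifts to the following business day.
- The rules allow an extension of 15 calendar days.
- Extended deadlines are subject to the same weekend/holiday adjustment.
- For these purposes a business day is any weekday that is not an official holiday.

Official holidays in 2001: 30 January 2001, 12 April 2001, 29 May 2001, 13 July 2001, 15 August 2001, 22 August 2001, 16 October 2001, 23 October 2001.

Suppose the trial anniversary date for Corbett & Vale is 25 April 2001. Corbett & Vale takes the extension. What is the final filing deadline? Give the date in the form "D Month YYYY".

17 September 2001

4 months after 25 April 2001 is August 2001; that month ends on 31 August 2001.
31 August 2001 is a Friday and not a listed holiday, so it stands.
Add the 15 calendar-day extension to 31 August 2001: 15 September 2001.
15 September 2001 is a Saturday, so it moves to the next business day, 17 September 2001 (Monday).
The final due date is 17 September 2001.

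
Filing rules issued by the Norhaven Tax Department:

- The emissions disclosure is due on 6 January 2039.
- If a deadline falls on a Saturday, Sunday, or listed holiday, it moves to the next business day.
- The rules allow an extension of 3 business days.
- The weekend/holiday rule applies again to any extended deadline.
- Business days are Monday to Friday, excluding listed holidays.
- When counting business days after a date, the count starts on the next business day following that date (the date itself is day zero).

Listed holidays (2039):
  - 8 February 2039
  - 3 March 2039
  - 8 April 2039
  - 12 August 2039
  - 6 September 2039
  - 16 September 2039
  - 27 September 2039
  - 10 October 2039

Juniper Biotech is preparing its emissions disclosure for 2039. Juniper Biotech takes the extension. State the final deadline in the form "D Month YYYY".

The stated deadline is 6 January 2039.
6 January 2039 (Thursday) is already a business day.
Applying the 3-business-day extension: 3 business days after 6 January 2039 is 11 January 2039.
11 January 2039 falls on a Tuesday, which is a business day, so no adjustment is needed.
The final due date is 11 January 2039.

11 January 2039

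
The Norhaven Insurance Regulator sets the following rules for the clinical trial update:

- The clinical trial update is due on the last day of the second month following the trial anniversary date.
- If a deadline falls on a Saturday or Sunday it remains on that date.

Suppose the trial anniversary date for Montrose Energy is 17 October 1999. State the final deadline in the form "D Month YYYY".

2 months after 17 October 1999 falls in December 1999; the last day of that month is 31 December 1999.
31 December 1999 falls on a Friday. The rules make no weekend/holiday allowance, so it remains 31 December 1999.
Final deadline: 31 December 1999.

31 December 1999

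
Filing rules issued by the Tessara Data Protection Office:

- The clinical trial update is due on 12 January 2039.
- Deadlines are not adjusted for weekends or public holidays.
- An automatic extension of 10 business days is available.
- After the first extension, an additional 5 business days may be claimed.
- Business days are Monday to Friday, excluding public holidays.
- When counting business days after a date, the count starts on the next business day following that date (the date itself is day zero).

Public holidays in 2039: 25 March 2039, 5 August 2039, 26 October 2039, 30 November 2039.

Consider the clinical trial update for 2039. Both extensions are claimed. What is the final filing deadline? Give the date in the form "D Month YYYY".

2 February 2039

Start from the fixed due date, 12 January 2039.
12 January 2039 is a Wednesday; no weekend or holiday adjustment applies.
Counting 10 further business days from 12 January 2039 reaches 26 January 2039.
26 January 2039 falls on a Wednesday. The rules make no weekend/holiday allowance, so it remains 26 January 2039.
Counting 5 further business days from 26 January 2039 reaches 2 February 2039.
2 February 2039 falls on a Wednesday. The rules make no weekend/holiday allowance, so it remains 2 February 2039.
Deadline: 2 February 2039.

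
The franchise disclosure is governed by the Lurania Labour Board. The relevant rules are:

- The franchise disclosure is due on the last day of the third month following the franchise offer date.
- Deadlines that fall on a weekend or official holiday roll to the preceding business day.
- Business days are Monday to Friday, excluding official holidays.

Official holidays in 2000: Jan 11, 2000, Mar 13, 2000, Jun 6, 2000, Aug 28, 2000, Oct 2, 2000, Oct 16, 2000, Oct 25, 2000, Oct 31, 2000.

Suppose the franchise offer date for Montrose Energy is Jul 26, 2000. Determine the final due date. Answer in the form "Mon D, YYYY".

3 months after Jul 26, 2000 falls in October 2000; the last day of that month is Oct 31, 2000.
Oct 31, 2000 falls on a listed holiday. Rolling to the preceding business day gives Oct 30, 2000, a Monday.
Final deadline: Oct 30, 2000.

Oct 30, 2000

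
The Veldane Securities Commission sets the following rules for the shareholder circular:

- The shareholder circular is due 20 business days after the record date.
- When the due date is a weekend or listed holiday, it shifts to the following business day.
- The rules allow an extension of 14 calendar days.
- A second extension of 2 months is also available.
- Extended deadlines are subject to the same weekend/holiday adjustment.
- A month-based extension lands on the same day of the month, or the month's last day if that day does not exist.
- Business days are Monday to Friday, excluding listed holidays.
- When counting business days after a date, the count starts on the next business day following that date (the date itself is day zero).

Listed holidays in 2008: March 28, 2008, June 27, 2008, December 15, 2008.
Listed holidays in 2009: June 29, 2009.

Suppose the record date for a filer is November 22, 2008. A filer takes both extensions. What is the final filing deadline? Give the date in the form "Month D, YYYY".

Counting 20 business days after November 22, 2008 (skipping weekends and listed holidays) reaches December 22, 2008.
December 22, 2008 falls on a Monday, which is a business day, so no adjustment is needed.
Applying the 14-calendar-day extension: December 22, 2008 + 14 days = January 5, 2009.
Since January 5, 2009 is a Monday and not a holiday, the date is unchanged.
Add 2 months to January 5, 2009: March 5, 2009.
March 5, 2009 (Thursday) is already a business day.
Deadline: March 5, 2009.

March 5, 2009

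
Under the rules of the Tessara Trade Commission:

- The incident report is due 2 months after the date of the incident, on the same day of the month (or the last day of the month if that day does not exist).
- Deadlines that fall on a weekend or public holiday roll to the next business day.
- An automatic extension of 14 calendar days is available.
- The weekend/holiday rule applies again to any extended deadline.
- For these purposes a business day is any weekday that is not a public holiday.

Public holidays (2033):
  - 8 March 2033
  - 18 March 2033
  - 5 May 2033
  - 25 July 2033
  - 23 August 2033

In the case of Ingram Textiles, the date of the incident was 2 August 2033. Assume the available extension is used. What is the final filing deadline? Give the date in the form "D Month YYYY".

17 October 2033

2 months after 2 August 2033, on the same day of the month, is 2 October 2033.
2 October 2033 is a Sunday; the next business day is 3 October 2033 (Monday).
The 14-calendar-day extension moves the deadline from 3 October 2033 to 17 October 2033.
Since 17 October 2033 is a Monday and not a holiday, the date is unchanged.
So the filing is due 17 October 2033.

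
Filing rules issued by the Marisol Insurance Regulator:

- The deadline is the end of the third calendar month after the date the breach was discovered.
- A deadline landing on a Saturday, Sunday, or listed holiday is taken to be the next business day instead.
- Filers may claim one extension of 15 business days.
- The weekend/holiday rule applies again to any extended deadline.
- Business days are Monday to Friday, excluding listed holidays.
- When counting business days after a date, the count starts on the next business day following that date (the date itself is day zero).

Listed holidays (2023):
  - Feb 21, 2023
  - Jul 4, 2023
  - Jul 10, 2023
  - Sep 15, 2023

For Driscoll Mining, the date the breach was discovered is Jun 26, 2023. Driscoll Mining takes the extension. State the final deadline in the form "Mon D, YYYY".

The third month after Jun 26, 2023 is September 2023, whose last day is Sep 30, 2023.
Sep 30, 2023 is a Saturday; the next business day is Oct 2, 2023 (Monday).
Counting 15 further business days from Oct 2, 2023 reaches Oct 23, 2023.
Since Oct 23, 2023 is a Monday and not a holiday, the date is unchanged.
Final deadline: Oct 23, 2023.

Oct 23, 2023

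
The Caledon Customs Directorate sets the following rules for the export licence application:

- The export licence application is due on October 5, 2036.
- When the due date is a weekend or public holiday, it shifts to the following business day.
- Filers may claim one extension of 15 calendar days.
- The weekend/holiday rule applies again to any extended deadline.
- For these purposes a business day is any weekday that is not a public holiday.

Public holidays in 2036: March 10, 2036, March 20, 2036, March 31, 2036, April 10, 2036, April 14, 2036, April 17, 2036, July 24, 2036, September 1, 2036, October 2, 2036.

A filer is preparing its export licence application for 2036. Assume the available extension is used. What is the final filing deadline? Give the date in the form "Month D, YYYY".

Start from the fixed due date, October 5, 2036.
October 5, 2036 is a Sunday, so it moves to the next business day, October 6, 2036 (Monday).
Add the 15 calendar-day extension to October 6, 2036: October 21, 2036.
October 21, 2036 falls on a Tuesday, which is a business day, so no adjustment is needed.
The final due date is October 21, 2036.

October 21, 2036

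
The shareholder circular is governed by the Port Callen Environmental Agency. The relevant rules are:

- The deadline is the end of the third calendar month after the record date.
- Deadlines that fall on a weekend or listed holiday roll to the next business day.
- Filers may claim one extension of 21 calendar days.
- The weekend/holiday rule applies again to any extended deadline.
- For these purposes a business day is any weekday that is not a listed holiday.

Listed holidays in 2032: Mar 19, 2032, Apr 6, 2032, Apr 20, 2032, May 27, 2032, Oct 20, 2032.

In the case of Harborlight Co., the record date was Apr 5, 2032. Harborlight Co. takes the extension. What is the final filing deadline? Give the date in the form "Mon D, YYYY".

The third month after Apr 5, 2032 is July 2032, whose last day is Jul 31, 2032.
Jul 31, 2032 is a Saturday; the next business day is Aug 2, 2032 (Monday).
The 21-calendar-day extension moves the deadline from Aug 2, 2032 to Aug 23, 2032.
Since Aug 23, 2032 is a Monday and not a holiday, the date is unchanged.
Final deadline: Aug 23, 2032.

Aug 23, 2032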